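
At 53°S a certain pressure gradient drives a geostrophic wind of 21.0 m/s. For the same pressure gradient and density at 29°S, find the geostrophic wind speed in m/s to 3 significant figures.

34.6 m/s

With the same pressure gradient and density, V_g ∝ 1/f ∝ 1/sin φ.
V₂ = V₁ · sin φ₁ / sin φ₂ = 21.0 × sin 53° / sin 29°
V₂ = 21.0 × 0.7986/0.4848 = 34.6 m/s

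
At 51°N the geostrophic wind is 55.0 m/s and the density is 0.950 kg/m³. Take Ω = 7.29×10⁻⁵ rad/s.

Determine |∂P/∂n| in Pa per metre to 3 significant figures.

5.92×10⁻³ Pa/m

Coriolis parameter at 51°N:
f = 2Ω sin φ = 2 × 7.29×10⁻⁵ × sin 51° = 1.13×10⁻⁴ s⁻¹
Geostrophic balance rearranged: |∂P/∂n| = f ρ V_g
|∂P/∂n| = 1.13×10⁻⁴ × 0.950 × 55.0 = 5.92×10⁻³ Pa/m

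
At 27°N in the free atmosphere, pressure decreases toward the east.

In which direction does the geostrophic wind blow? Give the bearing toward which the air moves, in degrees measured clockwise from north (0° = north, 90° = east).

The pressure-gradient force points toward the east (bearing 090°).
Geostrophic balance: in the Northern Hemisphere the Coriolis force deflects motion to the right, so the geostrophic wind blows 90° to the right of the pressure-gradient force (low pressure on the left).
Rotating 090° by 90° clockwise gives 180° — the wind blows toward the south.

180°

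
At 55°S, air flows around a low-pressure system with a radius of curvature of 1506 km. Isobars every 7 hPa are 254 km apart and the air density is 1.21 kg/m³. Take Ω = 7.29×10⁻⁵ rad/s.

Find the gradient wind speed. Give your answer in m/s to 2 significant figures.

17 m/s

Coriolis parameter at 55°S:
f = 2Ω sin φ = 2 × 7.29×10⁻⁵ × sin 55° = 1.19×10⁻⁴ s⁻¹
Pressure gradient: |∂P/∂n| = 700 Pa / 254000 m = 2.76×10⁻³ Pa/m
Geostrophic speed: V_g = |∂P/∂n|/(fρ) = 2.76×10⁻³/(1.19×10⁻⁴ × 1.21) = 19.1 m/s
Around a low, centrifugal force acts outward with Coriolis, so pressure-gradient force balances both:
(1/ρ)|∂P/∂n| = fV + V²/R  →  V² + fR·V − fR·V_g = 0
With fR = 1.19×10⁻⁴ × 1506×10³ m = 180 m/s:
V = [−fR + √((fR)² + 4 fR V_g)]/2 = [−180 + √(180² + 4×180×19.1)]/2 = 17.4 m/s
Subgeostrophic (V < V_g = 19.1 m/s), as expected around a low.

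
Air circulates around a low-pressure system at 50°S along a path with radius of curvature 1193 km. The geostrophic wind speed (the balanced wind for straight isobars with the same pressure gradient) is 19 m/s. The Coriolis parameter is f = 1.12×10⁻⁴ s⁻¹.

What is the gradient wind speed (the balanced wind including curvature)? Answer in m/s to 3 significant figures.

16.9 m/s

Around a low, centrifugal force acts outward with Coriolis, so pressure-gradient force balances both:
(1/ρ)|∂P/∂n| = fV + V²/R  →  V² + fR·V − fR·V_g = 0
With fR = 1.12×10⁻⁴ × 1193×10³ m = 134 m/s:
V = [−fR + √((fR)² + 4 fR V_g)]/2 = [−134 + √(134² + 4×134×19)]/2 = 16.9 m/s
Subgeostrophic (V < V_g = 19 m/s), as expected around a low.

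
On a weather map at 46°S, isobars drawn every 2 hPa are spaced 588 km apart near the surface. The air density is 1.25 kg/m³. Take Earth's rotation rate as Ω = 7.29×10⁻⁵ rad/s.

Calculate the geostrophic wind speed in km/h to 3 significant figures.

9.34 km/h

Coriolis parameter at 46°S:
f = 2Ω sin φ = 2 × 7.29×10⁻⁵ × sin 46° = 1.05×10⁻⁴ s⁻¹
Pressure gradient: |∂P/∂n| = 200 Pa / 588000 m = 3.40×10⁻⁴ Pa/m
Geostrophic balance (pressure-gradient force = Coriolis force):
V_g = (1/(fρ)) |∂P/∂n| = 3.40×10⁻⁴ / (1.05×10⁻⁴ × 1.25) = 2.59 m/s
Converting: 2.59 m/s × 3.6 = 9.34 km/h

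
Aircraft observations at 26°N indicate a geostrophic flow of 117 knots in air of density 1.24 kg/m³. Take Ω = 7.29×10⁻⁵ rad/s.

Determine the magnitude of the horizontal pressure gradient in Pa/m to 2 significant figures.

Coriolis parameter at 26°N:
f = 2Ω sin φ = 2 × 7.29×10⁻⁵ × sin 26° = 6.39×10⁻⁵ s⁻¹
Wind speed in SI: 117 knots = 60.2 m/s
Geostrophic balance rearranged: |∂P/∂n| = f ρ V_g
|∂P/∂n| = 6.39×10⁻⁵ × 1.24 × 60.2 = 4.77×10⁻³ Pa/m

4.8×10⁻³ Pa/m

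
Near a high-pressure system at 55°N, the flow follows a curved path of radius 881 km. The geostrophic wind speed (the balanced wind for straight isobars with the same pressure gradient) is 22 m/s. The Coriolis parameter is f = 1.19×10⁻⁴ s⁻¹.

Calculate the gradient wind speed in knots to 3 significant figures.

Around a high, pressure-gradient force acts outward with centrifugal, so Coriolis balances both:
fV = (1/ρ)|∂P/∂n| + V²/R  →  V² − fR·V + fR·V_g = 0
With fR = 1.19×10⁻⁴ × 881×10³ m = 105 m/s:
V = [fR − √((fR)² − 4 fR V_g)]/2 = [105 − √(105² − 4×105×22)]/2 = 31.4 m/s
Supergeostrophic (V > V_g = 22 m/s), as expected around a high.
Converting: 31.4 m/s × 1.944 = 61.1 knots

61.1 knots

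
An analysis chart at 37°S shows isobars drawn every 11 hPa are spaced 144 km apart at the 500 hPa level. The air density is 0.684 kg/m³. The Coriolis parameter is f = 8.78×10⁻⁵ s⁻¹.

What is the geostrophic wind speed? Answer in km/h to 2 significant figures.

460 km/h

Pressure gradient: |∂P/∂n| = 1100 Pa / 144000 m = 7.64×10⁻³ Pa/m
Geostrophic balance (pressure-gradient force = Coriolis force):
V_g = (1/(fρ)) |∂P/∂n| = 7.64×10⁻³ / (8.78×10⁻⁵ × 0.684) = 127 m/s
Converting: 127 m/s × 3.6 = 460 km/h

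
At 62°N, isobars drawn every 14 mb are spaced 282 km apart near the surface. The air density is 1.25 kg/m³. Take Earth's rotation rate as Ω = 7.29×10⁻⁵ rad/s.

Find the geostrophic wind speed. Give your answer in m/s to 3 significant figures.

Coriolis parameter at 62°N:
f = 2Ω sin φ = 2 × 7.29×10⁻⁵ × sin 62° = 1.29×10⁻⁴ s⁻¹
Pressure gradient: |∂P/∂n| = 1400 Pa / 282000 m = 4.96×10⁻³ Pa/m
Geostrophic balance (pressure-gradient force = Coriolis force):
V_g = (1/(fρ)) |∂P/∂n| = 4.96×10⁻³ / (1.29×10⁻⁴ × 1.25) = 30.9 m/s

30.9 m/s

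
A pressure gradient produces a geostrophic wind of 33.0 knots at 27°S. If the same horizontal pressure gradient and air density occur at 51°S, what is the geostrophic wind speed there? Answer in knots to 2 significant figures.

With the same pressure gradient and density, V_g ∝ 1/f ∝ 1/sin φ.
V₂ = V₁ · sin φ₁ / sin φ₂ = 33.0 × sin 27° / sin 51°
V₂ = 33.0 × 0.4540/0.7771 = 19 knots

19 knots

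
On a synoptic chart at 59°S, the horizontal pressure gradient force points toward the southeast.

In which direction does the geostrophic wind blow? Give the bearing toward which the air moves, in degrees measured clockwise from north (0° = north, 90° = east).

045°

The pressure-gradient force points toward the southeast (bearing 135°).
Geostrophic balance: in the Southern Hemisphere the Coriolis force deflects motion to the left, so the geostrophic wind blows 90° to the left of the pressure-gradient force (low pressure on the right).
Rotating 135° by 90° counterclockwise gives 045° — the wind blows toward the northeast.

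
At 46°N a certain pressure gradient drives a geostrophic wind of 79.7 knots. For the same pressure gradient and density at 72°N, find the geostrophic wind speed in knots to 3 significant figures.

60.3 knots

With the same pressure gradient and density, V_g ∝ 1/f ∝ 1/sin φ.
V₂ = V₁ · sin φ₁ / sin φ₂ = 79.7 × sin 46° / sin 72°
V₂ = 79.7 × 0.7193/0.9511 = 60.3 knots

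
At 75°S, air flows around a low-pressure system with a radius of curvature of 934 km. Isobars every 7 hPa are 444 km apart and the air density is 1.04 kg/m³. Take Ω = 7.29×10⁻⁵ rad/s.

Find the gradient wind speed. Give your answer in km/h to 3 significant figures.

Coriolis parameter at 75°S:
f = 2Ω sin φ = 2 × 7.29×10⁻⁵ × sin 75° = 1.41×10⁻⁴ s⁻¹
Pressure gradient: |∂P/∂n| = 700 Pa / 444000 m = 1.58×10⁻³ Pa/m
Geostrophic speed: V_g = |∂P/∂n|/(fρ) = 1.58×10⁻³/(1.41×10⁻⁴ × 1.04) = 10.8 m/s
Around a low, centrifugal force acts outward with Coriolis, so pressure-gradient force balances both:
(1/ρ)|∂P/∂n| = fV + V²/R  →  V² + fR·V − fR·V_g = 0
With fR = 1.41×10⁻⁴ × 934×10³ m = 132 m/s:
V = [−fR + √((fR)² + 4 fR V_g)]/2 = [−132 + √(132² + 4×132×10.8)]/2 = 10 m/s
Subgeostrophic (V < V_g = 10.8 m/s), as expected around a low.
Converting: 10 m/s × 3.6 = 36.0 km/h

36.0 km/h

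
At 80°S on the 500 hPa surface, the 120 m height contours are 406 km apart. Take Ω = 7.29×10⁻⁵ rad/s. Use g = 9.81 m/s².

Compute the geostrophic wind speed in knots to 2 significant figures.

Coriolis parameter at 80°S:
f = 2Ω sin φ = 2 × 7.29×10⁻⁵ × sin 80° = 1.44×10⁻⁴ s⁻¹
Height gradient: |∂Z/∂n| = 120 m / 406000 m = 2.96×10⁻⁴
On a pressure surface, geostrophic balance gives V_g = (g/f)|∂Z/∂n|:
V_g = 9.81 × 2.96×10⁻⁴ / 1.44×10⁻⁴ = 20.2 m/s
Converting: 20.2 m/s × 1.944 = 39 knots

39 knots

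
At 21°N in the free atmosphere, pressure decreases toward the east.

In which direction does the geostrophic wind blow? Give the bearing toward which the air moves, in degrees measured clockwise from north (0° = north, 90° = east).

180°

The pressure-gradient force points toward the east (bearing 090°).
Geostrophic balance: in the Northern Hemisphere the Coriolis force deflects motion to the right, so the geostrophic wind blows 90° to the right of the pressure-gradient force (low pressure on the left).
Rotating 090° by 90° clockwise gives 180° — the wind blows toward the south.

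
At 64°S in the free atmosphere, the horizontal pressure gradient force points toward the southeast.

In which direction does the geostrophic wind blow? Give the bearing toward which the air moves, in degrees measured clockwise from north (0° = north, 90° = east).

045°

The pressure-gradient force points toward the southeast (bearing 135°).
Geostrophic balance: in the Southern Hemisphere the Coriolis force deflects motion to the left, so the geostrophic wind blows 90° to the left of the pressure-gradient force (low pressure on the right).
Rotating 135° by 90° counterclockwise gives 045° — the wind blows toward the northeast.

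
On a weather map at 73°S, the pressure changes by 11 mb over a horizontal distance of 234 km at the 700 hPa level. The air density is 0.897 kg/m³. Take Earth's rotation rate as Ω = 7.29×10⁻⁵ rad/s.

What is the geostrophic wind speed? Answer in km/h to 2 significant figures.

Coriolis parameter at 73°S:
f = 2Ω sin φ = 2 × 7.29×10⁻⁵ × sin 73° = 1.39×10⁻⁴ s⁻¹
Pressure gradient: |∂P/∂n| = 1100 Pa / 234000 m = 4.70×10⁻³ Pa/m
Geostrophic balance (pressure-gradient force = Coriolis force):
V_g = (1/(fρ)) |∂P/∂n| = 4.70×10⁻³ / (1.39×10⁻⁴ × 0.897) = 37.6 m/s
Converting: 37.6 m/s × 3.6 = 140 km/h

140 km/h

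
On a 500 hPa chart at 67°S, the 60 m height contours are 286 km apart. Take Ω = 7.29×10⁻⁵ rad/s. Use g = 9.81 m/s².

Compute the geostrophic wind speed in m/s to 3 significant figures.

Coriolis parameter at 67°S:
f = 2Ω sin φ = 2 × 7.29×10⁻⁵ × sin 67° = 1.34×10⁻⁴ s⁻¹
Height gradient: |∂Z/∂n| = 60 m / 286000 m = 2.10×10⁻⁴
On a pressure surface, geostrophic balance gives V_g = (g/f)|∂Z/∂n|:
V_g = 9.81 × 2.10×10⁻⁴ / 1.34×10⁻⁴ = 15.3 m/s

15.3 m/s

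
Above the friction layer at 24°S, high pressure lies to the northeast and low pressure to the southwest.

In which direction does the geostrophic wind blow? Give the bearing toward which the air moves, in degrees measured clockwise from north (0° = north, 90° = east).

The pressure-gradient force points toward the southwest (bearing 225°).
Geostrophic balance: in the Southern Hemisphere the Coriolis force deflects motion to the left, so the geostrophic wind blows 90° to the left of the pressure-gradient force (low pressure on the right).
Rotating 225° by 90° counterclockwise gives 135° — the wind blows toward the southeast.

135°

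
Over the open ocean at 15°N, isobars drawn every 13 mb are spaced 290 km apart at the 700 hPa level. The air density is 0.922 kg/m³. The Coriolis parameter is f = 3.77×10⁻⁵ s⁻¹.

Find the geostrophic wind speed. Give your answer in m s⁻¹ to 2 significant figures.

Pressure gradient: |∂P/∂n| = 1300 Pa / 290000 m = 4.48×10⁻³ Pa/m
Geostrophic balance (pressure-gradient force = Coriolis force):
V_g = (1/(fρ)) |∂P/∂n| = 4.48×10⁻³ / (3.77×10⁻⁵ × 0.922) = 129 m/s

130 m s⁻¹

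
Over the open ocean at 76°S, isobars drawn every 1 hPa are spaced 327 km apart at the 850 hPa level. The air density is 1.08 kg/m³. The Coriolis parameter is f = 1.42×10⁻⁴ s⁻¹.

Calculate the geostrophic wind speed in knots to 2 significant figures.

Pressure gradient: |∂P/∂n| = 100 Pa / 327000 m = 3.06×10⁻⁴ Pa/m
Geostrophic balance (pressure-gradient force = Coriolis force):
V_g = (1/(fρ)) |∂P/∂n| = 3.06×10⁻⁴ / (1.42×10⁻⁴ × 1.08) = 1.99 m/s
Converting: 1.99 m/s × 1.944 = 3.9 knots

3.9 knots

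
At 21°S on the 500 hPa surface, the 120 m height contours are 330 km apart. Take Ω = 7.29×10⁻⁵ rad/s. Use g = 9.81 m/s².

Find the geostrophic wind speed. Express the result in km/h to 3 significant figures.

Coriolis parameter at 21°S:
f = 2Ω sin φ = 2 × 7.29×10⁻⁵ × sin 21° = 5.23×10⁻⁵ s⁻¹
Height gradient: |∂Z/∂n| = 120 m / 330000 m = 3.64×10⁻⁴
On a pressure surface, geostrophic balance gives V_g = (g/f)|∂Z/∂n|:
V_g = 9.81 × 3.64×10⁻⁴ / 5.23×10⁻⁵ = 68.3 m/s
Converting: 68.3 m/s × 3.6 = 246 km/h

246 km/h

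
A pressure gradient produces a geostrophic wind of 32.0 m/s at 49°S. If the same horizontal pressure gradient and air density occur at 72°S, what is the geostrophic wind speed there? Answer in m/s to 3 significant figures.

With the same pressure gradient and density, V_g ∝ 1/f ∝ 1/sin φ.
V₂ = V₁ · sin φ₁ / sin φ₂ = 32.0 × sin 49° / sin 72°
V₂ = 32.0 × 0.7547/0.9511 = 25.4 m/s

25.4 m/s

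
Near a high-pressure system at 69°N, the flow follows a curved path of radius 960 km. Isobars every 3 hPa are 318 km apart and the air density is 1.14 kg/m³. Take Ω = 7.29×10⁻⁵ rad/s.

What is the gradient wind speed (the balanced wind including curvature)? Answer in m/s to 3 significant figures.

Coriolis parameter at 69°N:
f = 2Ω sin φ = 2 × 7.29×10⁻⁵ × sin 69° = 1.36×10⁻⁴ s⁻¹
Pressure gradient: |∂P/∂n| = 300 Pa / 318000 m = 9.43×10⁻⁴ Pa/m
Geostrophic speed: V_g = |∂P/∂n|/(fρ) = 9.43×10⁻⁴/(1.36×10⁻⁴ × 1.14) = 6.08 m/s
Around a high, pressure-gradient force acts outward with centrifugal, so Coriolis balances both:
fV = (1/ρ)|∂P/∂n| + V²/R  →  V² − fR·V + fR·V_g = 0
With fR = 1.36×10⁻⁴ × 960×10³ m = 131 m/s:
V = [fR − √((fR)² − 4 fR V_g)]/2 = [131 − √(131² − 4×131×6.08)]/2 = 6.39 m/s
Supergeostrophic (V > V_g = 6.08 m/s), as expected around a high.

6.39 m/s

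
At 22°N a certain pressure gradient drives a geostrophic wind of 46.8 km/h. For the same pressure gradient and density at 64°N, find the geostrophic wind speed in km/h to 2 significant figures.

With the same pressure gradient and density, V_g ∝ 1/f ∝ 1/sin φ.
V₂ = V₁ · sin φ₁ / sin φ₂ = 46.8 × sin 22° / sin 64°
V₂ = 46.8 × 0.3746/0.8988 = 20 km/h

20 km/h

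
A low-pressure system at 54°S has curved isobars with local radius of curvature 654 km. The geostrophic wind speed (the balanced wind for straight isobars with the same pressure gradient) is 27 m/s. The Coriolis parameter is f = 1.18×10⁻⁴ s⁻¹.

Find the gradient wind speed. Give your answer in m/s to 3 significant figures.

21.2 m/s

Around a low, centrifugal force acts outward with Coriolis, so pressure-gradient force balances both:
(1/ρ)|∂P/∂n| = fV + V²/R  →  V² + fR·V − fR·V_g = 0
With fR = 1.18×10⁻⁴ × 654×10³ m = 77.2 m/s:
V = [−fR + √((fR)² + 4 fR V_g)]/2 = [−77.2 + √(77.2² + 4×77.2×27)]/2 = 21.2 m/s
Subgeostrophic (V < V_g = 27 m/s), as expected around a low.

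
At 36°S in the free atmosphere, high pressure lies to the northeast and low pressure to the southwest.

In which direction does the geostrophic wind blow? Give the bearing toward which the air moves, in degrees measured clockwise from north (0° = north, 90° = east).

135°

The pressure-gradient force points toward the southwest (bearing 225°).
Geostrophic balance: in the Southern Hemisphere the Coriolis force deflects motion to the left, so the geostrophic wind blows 90° to the left of the pressure-gradient force (low pressure on the right).
Rotating 225° by 90° counterclockwise gives 135° — the wind blows toward the southeast.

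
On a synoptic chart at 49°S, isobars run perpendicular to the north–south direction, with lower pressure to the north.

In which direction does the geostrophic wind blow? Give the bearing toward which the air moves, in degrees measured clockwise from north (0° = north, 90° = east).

The pressure-gradient force points toward the north (bearing 000°).
Geostrophic balance: in the Southern Hemisphere the Coriolis force deflects motion to the left, so the geostrophic wind blows 90° to the left of the pressure-gradient force (low pressure on the right).
Rotating 000° by 90° counterclockwise gives 270° — the wind blows toward the west.

270°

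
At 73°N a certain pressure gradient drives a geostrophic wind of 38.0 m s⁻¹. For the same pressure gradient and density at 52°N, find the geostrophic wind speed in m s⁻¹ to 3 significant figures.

With the same pressure gradient and density, V_g ∝ 1/f ∝ 1/sin φ.
V₂ = V₁ · sin φ₁ / sin φ₂ = 38.0 × sin 73° / sin 52°
V₂ = 38.0 × 0.9563/0.7880 = 46.1 m s⁻¹

46.1 m s⁻¹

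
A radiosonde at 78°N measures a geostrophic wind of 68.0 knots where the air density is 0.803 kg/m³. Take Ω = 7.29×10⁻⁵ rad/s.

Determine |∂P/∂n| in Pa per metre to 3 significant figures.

4.01×10⁻³ Pa/m

Coriolis parameter at 78°N:
f = 2Ω sin φ = 2 × 7.29×10⁻⁵ × sin 78° = 1.43×10⁻⁴ s⁻¹
Wind speed in SI: 68.0 knots = 35.0 m/s
Geostrophic balance rearranged: |∂P/∂n| = f ρ V_g
|∂P/∂n| = 1.43×10⁻⁴ × 0.803 × 35.0 = 4.01×10⁻³ Pa/m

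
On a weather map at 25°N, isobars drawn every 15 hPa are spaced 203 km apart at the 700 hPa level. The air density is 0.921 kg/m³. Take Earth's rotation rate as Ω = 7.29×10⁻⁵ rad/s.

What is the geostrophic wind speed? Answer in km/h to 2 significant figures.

470 km/h

Coriolis parameter at 25°N:
f = 2Ω sin φ = 2 × 7.29×10⁻⁵ × sin 25° = 6.16×10⁻⁵ s⁻¹
Pressure gradient: |∂P/∂n| = 1500 Pa / 203000 m = 7.39×10⁻³ Pa/m
Geostrophic balance (pressure-gradient force = Coriolis force):
V_g = (1/(fρ)) |∂P/∂n| = 7.39×10⁻³ / (6.16×10⁻⁵ × 0.921) = 130 m/s
Converting: 130 m/s × 3.6 = 470 km/h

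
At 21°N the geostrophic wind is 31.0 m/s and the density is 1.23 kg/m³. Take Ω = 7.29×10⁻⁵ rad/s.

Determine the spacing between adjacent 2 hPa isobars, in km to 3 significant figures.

Coriolis parameter at 21°N:
f = 2Ω sin φ = 2 × 7.29×10⁻⁵ × sin 21° = 5.23×10⁻⁵ s⁻¹
Geostrophic balance rearranged: |∂P/∂n| = f ρ V_g
|∂P/∂n| = 5.23×10⁻⁵ × 1.23 × 31.0 = 1.99×10⁻³ Pa/m
Isobar spacing: Δn = ΔP/|∂P/∂n| = 200 Pa / 1.99×10⁻³ Pa/m = 100387 m ≈ 100 km

100 km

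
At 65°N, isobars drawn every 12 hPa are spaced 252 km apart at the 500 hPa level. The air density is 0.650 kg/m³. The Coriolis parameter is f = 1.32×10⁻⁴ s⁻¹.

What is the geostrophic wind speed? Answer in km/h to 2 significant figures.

Pressure gradient: |∂P/∂n| = 1200 Pa / 252000 m = 4.76×10⁻³ Pa/m
Geostrophic balance (pressure-gradient force = Coriolis force):
V_g = (1/(fρ)) |∂P/∂n| = 4.76×10⁻³ / (1.32×10⁻⁴ × 0.650) = 55.5 m/s
Converting: 55.5 m/s × 3.6 = 200 km/h

200 km/h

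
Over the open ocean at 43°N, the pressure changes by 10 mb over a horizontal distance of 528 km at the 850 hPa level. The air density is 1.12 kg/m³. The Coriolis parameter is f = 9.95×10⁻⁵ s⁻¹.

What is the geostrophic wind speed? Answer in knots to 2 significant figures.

Pressure gradient: |∂P/∂n| = 1000 Pa / 528000 m = 1.89×10⁻³ Pa/m
Geostrophic balance (pressure-gradient force = Coriolis force):
V_g = (1/(fρ)) |∂P/∂n| = 1.89×10⁻³ / (9.95×10⁻⁵ × 1.12) = 17.0 m/s
Converting: 17.0 m/s × 1.944 = 33 knots

33 knots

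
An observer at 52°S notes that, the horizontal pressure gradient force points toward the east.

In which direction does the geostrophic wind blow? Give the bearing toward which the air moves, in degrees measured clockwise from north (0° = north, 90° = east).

000°

The pressure-gradient force points toward the east (bearing 090°).
Geostrophic balance: in the Southern Hemisphere the Coriolis force deflects motion to the left, so the geostrophic wind blows 90° to the left of the pressure-gradient force (low pressure on the right).
Rotating 090° by 90° counterclockwise gives 000° — the wind blows toward the north.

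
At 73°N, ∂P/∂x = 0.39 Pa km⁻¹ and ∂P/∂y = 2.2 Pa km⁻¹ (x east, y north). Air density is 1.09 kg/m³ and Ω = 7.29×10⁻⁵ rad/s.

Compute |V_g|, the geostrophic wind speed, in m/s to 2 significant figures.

15 m/s

Coriolis parameter at 73°N:
f = 2Ω sin φ = 2 × 7.29×10⁻⁵ × sin 73° = 1.39×10⁻⁴ s⁻¹
Component geostrophic relations (x east, y north):
u_g = −(1/(fρ)) ∂P/∂y,  v_g = (1/(fρ)) ∂P/∂x
u_g = −(2.2×10⁻³)/(1.39×10⁻⁴ × 1.09) = −14.5 m/s;  v_g = (0.39×10⁻³)/(1.39×10⁻⁴ × 1.09) = 2.57 m/s
|V_g| = √(u_g² + v_g²) = 14.7 m/s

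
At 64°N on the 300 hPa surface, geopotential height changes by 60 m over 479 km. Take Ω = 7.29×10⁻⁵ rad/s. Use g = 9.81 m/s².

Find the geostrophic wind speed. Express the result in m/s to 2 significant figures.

9.4 m/s

Coriolis parameter at 64°N:
f = 2Ω sin φ = 2 × 7.29×10⁻⁵ × sin 64° = 1.31×10⁻⁴ s⁻¹
Height gradient: |∂Z/∂n| = 60 m / 479000 m = 1.25×10⁻⁴
On a pressure surface, geostrophic balance gives V_g = (g/f)|∂Z/∂n|:
V_g = 9.81 × 1.25×10⁻⁴ / 1.31×10⁻⁴ = 9.38 m/s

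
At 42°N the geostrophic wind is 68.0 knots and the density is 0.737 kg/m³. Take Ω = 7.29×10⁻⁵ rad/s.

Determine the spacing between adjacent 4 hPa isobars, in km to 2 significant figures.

160 km

Coriolis parameter at 42°N:
f = 2Ω sin φ = 2 × 7.29×10⁻⁵ × sin 42° = 9.76×10⁻⁵ s⁻¹
Wind speed in SI: 68.0 knots = 35.0 m/s
Geostrophic balance rearranged: |∂P/∂n| = f ρ V_g
|∂P/∂n| = 9.76×10⁻⁵ × 0.737 × 35.0 = 2.52×10⁻³ Pa/m
Isobar spacing: Δn = ΔP/|∂P/∂n| = 400 Pa / 2.52×10⁻³ Pa/m = 159029 m ≈ 160 km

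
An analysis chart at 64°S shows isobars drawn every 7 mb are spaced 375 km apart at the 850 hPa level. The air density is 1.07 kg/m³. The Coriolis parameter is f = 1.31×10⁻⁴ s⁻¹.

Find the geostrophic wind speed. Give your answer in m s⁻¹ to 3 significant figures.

13.3 m s⁻¹

Pressure gradient: |∂P/∂n| = 700 Pa / 375000 m = 1.87×10⁻³ Pa/m
Geostrophic balance (pressure-gradient force = Coriolis force):
V_g = (1/(fρ)) |∂P/∂n| = 1.87×10⁻³ / (1.31×10⁻⁴ × 1.07) = 13.3 m/s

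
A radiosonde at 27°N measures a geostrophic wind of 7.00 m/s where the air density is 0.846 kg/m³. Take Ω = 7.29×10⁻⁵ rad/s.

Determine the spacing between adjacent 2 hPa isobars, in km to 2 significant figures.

Coriolis parameter at 27°N:
f = 2Ω sin φ = 2 × 7.29×10⁻⁵ × sin 27° = 6.62×10⁻⁵ s⁻¹
Geostrophic balance rearranged: |∂P/∂n| = f ρ V_g
|∂P/∂n| = 6.62×10⁻⁵ × 0.846 × 7.00 = 3.92×10⁻⁴ Pa/m
Isobar spacing: Δn = ΔP/|∂P/∂n| = 200 Pa / 3.92×10⁻⁴ Pa/m = 510220 m ≈ 510 km

510 km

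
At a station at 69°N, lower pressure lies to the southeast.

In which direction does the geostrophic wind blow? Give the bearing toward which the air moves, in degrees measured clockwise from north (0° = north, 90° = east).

225°

The pressure-gradient force points toward the southeast (bearing 135°).
Geostrophic balance: in the Northern Hemisphere the Coriolis force deflects motion to the right, so the geostrophic wind blows 90° to the right of the pressure-gradient force (low pressure on the left).
Rotating 135° by 90° clockwise gives 225° — the wind blows toward the southwest.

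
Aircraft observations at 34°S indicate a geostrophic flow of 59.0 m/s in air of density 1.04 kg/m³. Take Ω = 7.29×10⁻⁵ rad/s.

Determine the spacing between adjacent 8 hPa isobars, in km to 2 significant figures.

Coriolis parameter at 34°S:
f = 2Ω sin φ = 2 × 7.29×10⁻⁵ × sin 34° = 8.15×10⁻⁵ s⁻¹
Geostrophic balance rearranged: |∂P/∂n| = f ρ V_g
|∂P/∂n| = 8.15×10⁻⁵ × 1.04 × 59.0 = 5.00×10⁻³ Pa/m
Isobar spacing: Δn = ΔP/|∂P/∂n| = 800 Pa / 5.00×10⁻³ Pa/m = 159914 m ≈ 160 km

160 km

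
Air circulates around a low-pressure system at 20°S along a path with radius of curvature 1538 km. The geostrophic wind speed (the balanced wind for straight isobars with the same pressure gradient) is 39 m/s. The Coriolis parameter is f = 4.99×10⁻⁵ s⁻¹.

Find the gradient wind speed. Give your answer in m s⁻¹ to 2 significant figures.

28 m s⁻¹

Around a low, centrifugal force acts outward with Coriolis, so pressure-gradient force balances both:
(1/ρ)|∂P/∂n| = fV + V²/R  →  V² + fR·V − fR·V_g = 0
With fR = 4.99×10⁻⁵ × 1538×10³ m = 76.7 m/s:
V = [−fR + √((fR)² + 4 fR V_g)]/2 = [−76.7 + √(76.7² + 4×76.7×39)]/2 = 28.5 m/s
Subgeostrophic (V < V_g = 39 m/s), as expected around a low.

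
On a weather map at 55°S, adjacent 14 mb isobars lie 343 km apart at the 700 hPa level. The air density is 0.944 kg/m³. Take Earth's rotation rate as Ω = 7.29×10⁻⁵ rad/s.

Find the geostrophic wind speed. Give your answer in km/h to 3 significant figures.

Coriolis parameter at 55°S:
f = 2Ω sin φ = 2 × 7.29×10⁻⁵ × sin 55° = 1.19×10⁻⁴ s⁻¹
Pressure gradient: |∂P/∂n| = 1400 Pa / 343000 m = 4.08×10⁻³ Pa/m
Geostrophic balance (pressure-gradient force = Coriolis force):
V_g = (1/(fρ)) |∂P/∂n| = 4.08×10⁻³ / (1.19×10⁻⁴ × 0.944) = 36.2 m/s
Converting: 36.2 m/s × 3.6 = 130 km/h

130 km/h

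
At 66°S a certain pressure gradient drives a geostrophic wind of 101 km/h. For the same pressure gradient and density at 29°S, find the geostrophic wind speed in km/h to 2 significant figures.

190 km/h

With the same pressure gradient and density, V_g ∝ 1/f ∝ 1/sin φ.
V₂ = V₁ · sin φ₁ / sin φ₂ = 101 × sin 66° / sin 29°
V₂ = 101 × 0.9135/0.4848 = 190 km/h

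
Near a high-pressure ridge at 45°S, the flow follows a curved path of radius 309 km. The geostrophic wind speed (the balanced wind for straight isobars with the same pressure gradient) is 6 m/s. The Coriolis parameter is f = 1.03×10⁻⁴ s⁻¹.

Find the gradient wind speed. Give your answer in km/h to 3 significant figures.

28.9 km/h

Around a high, pressure-gradient force acts outward with centrifugal, so Coriolis balances both:
fV = (1/ρ)|∂P/∂n| + V²/R  →  V² − fR·V + fR·V_g = 0
With fR = 1.03×10⁻⁴ × 309×10³ m = 31.8 m/s:
V = [fR − √((fR)² − 4 fR V_g)]/2 = [31.8 − √(31.8² − 4×31.8×6)]/2 = 8.02 m/s
Supergeostrophic (V > V_g = 6 m/s), as expected around a high.
Converting: 8.02 m/s × 3.6 = 28.9 km/h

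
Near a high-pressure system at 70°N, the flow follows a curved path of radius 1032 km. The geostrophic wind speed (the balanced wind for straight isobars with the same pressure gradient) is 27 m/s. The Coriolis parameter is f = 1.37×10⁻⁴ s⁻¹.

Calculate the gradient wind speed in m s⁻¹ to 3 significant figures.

Around a high, pressure-gradient force acts outward with centrifugal, so Coriolis balances both:
fV = (1/ρ)|∂P/∂n| + V²/R  →  V² − fR·V + fR·V_g = 0
With fR = 1.37×10⁻⁴ × 1032×10³ m = 141 m/s:
V = [fR − √((fR)² − 4 fR V_g)]/2 = [141 − √(141² − 4×141×27)]/2 = 36.3 m/s
Supergeostrophic (V > V_g = 27 m/s), as expected around a high.

36.3 m s⁻¹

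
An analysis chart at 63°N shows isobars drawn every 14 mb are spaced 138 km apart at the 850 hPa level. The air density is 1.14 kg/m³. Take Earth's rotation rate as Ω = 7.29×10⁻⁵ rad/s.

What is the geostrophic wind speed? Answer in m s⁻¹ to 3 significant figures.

68.5 m s⁻¹

Coriolis parameter at 63°N:
f = 2Ω sin φ = 2 × 7.29×10⁻⁵ × sin 63° = 1.30×10⁻⁴ s⁻¹
Pressure gradient: |∂P/∂n| = 1400 Pa / 138000 m = 1.01×10⁻² Pa/m
Geostrophic balance (pressure-gradient force = Coriolis force):
V_g = (1/(fρ)) |∂P/∂n| = 1.01×10⁻² / (1.30×10⁻⁴ × 1.14) = 68.5 m/s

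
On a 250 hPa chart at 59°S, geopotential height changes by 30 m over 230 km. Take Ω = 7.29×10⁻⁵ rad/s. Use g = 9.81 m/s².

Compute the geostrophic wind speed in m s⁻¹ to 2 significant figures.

10 m s⁻¹

Coriolis parameter at 59°S:
f = 2Ω sin φ = 2 × 7.29×10⁻⁵ × sin 59° = 1.25×10⁻⁴ s⁻¹
Height gradient: |∂Z/∂n| = 30 m / 230000 m = 1.30×10⁻⁴
On a pressure surface, geostrophic balance gives V_g = (g/f)|∂Z/∂n|:
V_g = 9.81 × 1.30×10⁻⁴ / 1.25×10⁻⁴ = 10.2 m/s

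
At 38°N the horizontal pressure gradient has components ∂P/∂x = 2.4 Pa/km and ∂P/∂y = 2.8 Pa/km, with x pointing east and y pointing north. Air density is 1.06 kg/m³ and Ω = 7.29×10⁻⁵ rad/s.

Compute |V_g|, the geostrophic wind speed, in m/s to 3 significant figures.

38.8 m/s

Coriolis parameter at 38°N:
f = 2Ω sin φ = 2 × 7.29×10⁻⁵ × sin 38° = 8.98×10⁻⁵ s⁻¹
Component geostrophic relations (x east, y north):
u_g = −(1/(fρ)) ∂P/∂y,  v_g = (1/(fρ)) ∂P/∂x
u_g = −(2.8×10⁻³)/(8.98×10⁻⁵ × 1.06) = −29.4 m/s;  v_g = (2.4×10⁻³)/(8.98×10⁻⁵ × 1.06) = 25.2 m/s
|V_g| = √(u_g² + v_g²) = 38.8 m/s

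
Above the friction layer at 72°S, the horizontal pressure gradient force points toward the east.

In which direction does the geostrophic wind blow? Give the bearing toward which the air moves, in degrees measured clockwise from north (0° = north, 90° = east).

The pressure-gradient force points toward the east (bearing 090°).
Geostrophic balance: in the Southern Hemisphere the Coriolis force deflects motion to the left, so the geostrophic wind blows 90° to the left of the pressure-gradient force (low pressure on the right).
Rotating 090° by 90° counterclockwise gives 000° — the wind blows toward the north.

000°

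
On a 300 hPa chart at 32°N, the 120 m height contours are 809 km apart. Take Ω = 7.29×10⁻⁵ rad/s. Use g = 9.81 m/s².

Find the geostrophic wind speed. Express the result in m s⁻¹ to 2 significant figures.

Coriolis parameter at 32°N:
f = 2Ω sin φ = 2 × 7.29×10⁻⁵ × sin 32° = 7.73×10⁻⁵ s⁻¹
Height gradient: |∂Z/∂n| = 120 m / 809000 m = 1.48×10⁻⁴
On a pressure surface, geostrophic balance gives V_g = (g/f)|∂Z/∂n|:
V_g = 9.81 × 1.48×10⁻⁴ / 7.73×10⁻⁵ = 18.8 m/s

19 m s⁻¹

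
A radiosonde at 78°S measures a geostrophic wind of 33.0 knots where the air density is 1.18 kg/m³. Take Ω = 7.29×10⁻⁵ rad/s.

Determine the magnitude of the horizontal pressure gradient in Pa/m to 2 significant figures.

Coriolis parameter at 78°S:
f = 2Ω sin φ = 2 × 7.29×10⁻⁵ × sin 78° = 1.43×10⁻⁴ s⁻¹
Wind speed in SI: 33.0 knots = 17.0 m/s
Geostrophic balance rearranged: |∂P/∂n| = f ρ V_g
|∂P/∂n| = 1.43×10⁻⁴ × 1.18 × 17.0 = 2.86×10⁻³ Pa/m

2.9×10⁻³ Pa/m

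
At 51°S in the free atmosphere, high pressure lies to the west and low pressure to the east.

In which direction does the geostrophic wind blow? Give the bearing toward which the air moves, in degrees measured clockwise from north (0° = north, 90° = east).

000°

The pressure-gradient force points toward the east (bearing 090°).
Geostrophic balance: in the Southern Hemisphere the Coriolis force deflects motion to the left, so the geostrophic wind blows 90° to the left of the pressure-gradient force (low pressure on the right).
Rotating 090° by 90° counterclockwise gives 000° — the wind blows toward the north.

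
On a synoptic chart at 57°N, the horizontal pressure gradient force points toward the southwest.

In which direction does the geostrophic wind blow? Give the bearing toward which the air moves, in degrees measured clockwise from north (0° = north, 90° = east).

The pressure-gradient force points toward the southwest (bearing 225°).
Geostrophic balance: in the Northern Hemisphere the Coriolis force deflects motion to the right, so the geostrophic wind blows 90° to the right of the pressure-gradient force (low pressure on the left).
Rotating 225° by 90° clockwise gives 315° — the wind blows toward the northwest.

315°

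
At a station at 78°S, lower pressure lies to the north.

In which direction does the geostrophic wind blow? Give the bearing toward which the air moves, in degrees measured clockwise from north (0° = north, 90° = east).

270°

The pressure-gradient force points toward the north (bearing 000°).
Geostrophic balance: in the Southern Hemisphere the Coriolis force deflects motion to the left, so the geostrophic wind blows 90° to the left of the pressure-gradient force (low pressure on the right).
Rotating 000° by 90° counterclockwise gives 270° — the wind blows toward the west.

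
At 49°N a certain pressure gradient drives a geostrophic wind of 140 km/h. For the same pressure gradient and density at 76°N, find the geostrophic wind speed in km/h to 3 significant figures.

With the same pressure gradient and density, V_g ∝ 1/f ∝ 1/sin φ.
V₂ = V₁ · sin φ₁ / sin φ₂ = 140 × sin 49° / sin 76°
V₂ = 140 × 0.7547/0.9703 = 109 km/h

109 km/h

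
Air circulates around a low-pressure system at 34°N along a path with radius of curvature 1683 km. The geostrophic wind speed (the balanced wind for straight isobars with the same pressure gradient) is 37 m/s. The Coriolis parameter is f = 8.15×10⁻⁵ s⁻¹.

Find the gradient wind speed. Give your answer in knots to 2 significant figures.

Around a low, centrifugal force acts outward with Coriolis, so pressure-gradient force balances both:
(1/ρ)|∂P/∂n| = fV + V²/R  →  V² + fR·V − fR·V_g = 0
With fR = 8.15×10⁻⁵ × 1683×10³ m = 137 m/s:
V = [−fR + √((fR)² + 4 fR V_g)]/2 = [−137 + √(137² + 4×137×37)]/2 = 30.3 m/s
Subgeostrophic (V < V_g = 37 m/s), as expected around a low.
Converting: 30.3 m/s × 1.944 = 59 knots

59 knots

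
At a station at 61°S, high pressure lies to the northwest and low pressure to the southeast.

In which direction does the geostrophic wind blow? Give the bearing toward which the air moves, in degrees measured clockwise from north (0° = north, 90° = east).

045°

The pressure-gradient force points toward the southeast (bearing 135°).
Geostrophic balance: in the Southern Hemisphere the Coriolis force deflects motion to the left, so the geostrophic wind blows 90° to the left of the pressure-gradient force (low pressure on the right).
Rotating 135° by 90° counterclockwise gives 045° — the wind blows toward the northeast.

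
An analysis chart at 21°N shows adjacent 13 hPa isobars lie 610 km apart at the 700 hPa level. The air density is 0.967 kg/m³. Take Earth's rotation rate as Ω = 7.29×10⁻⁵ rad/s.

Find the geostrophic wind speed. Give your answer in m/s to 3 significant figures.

42.2 m/s

Coriolis parameter at 21°N:
f = 2Ω sin φ = 2 × 7.29×10⁻⁵ × sin 21° = 5.23×10⁻⁵ s⁻¹
Pressure gradient: |∂P/∂n| = 1300 Pa / 610000 m = 2.13×10⁻³ Pa/m
Geostrophic balance (pressure-gradient force = Coriolis force):
V_g = (1/(fρ)) |∂P/∂n| = 2.13×10⁻³ / (5.23×10⁻⁵ × 0.967) = 42.2 m/s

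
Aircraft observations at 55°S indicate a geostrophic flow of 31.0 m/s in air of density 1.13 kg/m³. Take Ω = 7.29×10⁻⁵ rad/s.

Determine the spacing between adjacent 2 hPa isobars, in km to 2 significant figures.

Coriolis parameter at 55°S:
f = 2Ω sin φ = 2 × 7.29×10⁻⁵ × sin 55° = 1.19×10⁻⁴ s⁻¹
Geostrophic balance rearranged: |∂P/∂n| = f ρ V_g
|∂P/∂n| = 1.19×10⁻⁴ × 1.13 × 31.0 = 4.18×10⁻³ Pa/m
Isobar spacing: Δn = ΔP/|∂P/∂n| = 200 Pa / 4.18×10⁻³ Pa/m = 47804 m ≈ 48 km

48 km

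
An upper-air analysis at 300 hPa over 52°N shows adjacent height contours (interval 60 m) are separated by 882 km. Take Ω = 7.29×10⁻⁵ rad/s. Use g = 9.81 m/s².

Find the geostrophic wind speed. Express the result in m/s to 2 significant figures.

Coriolis parameter at 52°N:
f = 2Ω sin φ = 2 × 7.29×10⁻⁵ × sin 52° = 1.15×10⁻⁴ s⁻¹
Height gradient: |∂Z/∂n| = 60 m / 882000 m = 6.80×10⁻⁵
On a pressure surface, geostrophic balance gives V_g = (g/f)|∂Z/∂n|:
V_g = 9.81 × 6.80×10⁻⁵ / 1.15×10⁻⁴ = 5.81 m/s

5.8 m/s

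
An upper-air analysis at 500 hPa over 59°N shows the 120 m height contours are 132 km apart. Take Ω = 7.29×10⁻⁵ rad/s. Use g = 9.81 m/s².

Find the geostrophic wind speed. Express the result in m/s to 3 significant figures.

71.4 m/s

Coriolis parameter at 59°N:
f = 2Ω sin φ = 2 × 7.29×10⁻⁵ × sin 59° = 1.25×10⁻⁴ s⁻¹
Height gradient: |∂Z/∂n| = 120 m / 132000 m = 9.09×10⁻⁴
On a pressure surface, geostrophic balance gives V_g = (g/f)|∂Z/∂n|:
V_g = 9.81 × 9.09×10⁻⁴ / 1.25×10⁻⁴ = 71.4 m/s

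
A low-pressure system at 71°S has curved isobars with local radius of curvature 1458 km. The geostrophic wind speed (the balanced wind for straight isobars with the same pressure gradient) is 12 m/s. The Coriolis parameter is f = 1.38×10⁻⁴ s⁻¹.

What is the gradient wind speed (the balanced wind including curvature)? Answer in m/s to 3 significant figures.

Around a low, centrifugal force acts outward with Coriolis, so pressure-gradient force balances both:
(1/ρ)|∂P/∂n| = fV + V²/R  →  V² + fR·V − fR·V_g = 0
With fR = 1.38×10⁻⁴ × 1458×10³ m = 201 m/s:
V = [−fR + √((fR)² + 4 fR V_g)]/2 = [−201 + √(201² + 4×201×12)]/2 = 11.4 m/s
Subgeostrophic (V < V_g = 12 m/s), as expected around a low.

11.4 m/s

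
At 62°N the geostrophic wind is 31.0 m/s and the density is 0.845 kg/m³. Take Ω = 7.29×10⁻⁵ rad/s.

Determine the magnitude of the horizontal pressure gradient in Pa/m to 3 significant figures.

Coriolis parameter at 62°N:
f = 2Ω sin φ = 2 × 7.29×10⁻⁵ × sin 62° = 1.29×10⁻⁴ s⁻¹
Geostrophic balance rearranged: |∂P/∂n| = f ρ V_g
|∂P/∂n| = 1.29×10⁻⁴ × 0.845 × 31.0 = 3.37×10⁻³ Pa/m

3.37×10⁻³ Pa/m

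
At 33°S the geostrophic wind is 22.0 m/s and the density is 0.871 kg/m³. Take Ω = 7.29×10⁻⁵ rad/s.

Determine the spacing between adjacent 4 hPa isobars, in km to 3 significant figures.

Coriolis parameter at 33°S:
f = 2Ω sin φ = 2 × 7.29×10⁻⁵ × sin 33° = 7.94×10⁻⁵ s⁻¹
Geostrophic balance rearranged: |∂P/∂n| = f ρ V_g
|∂P/∂n| = 7.94×10⁻⁵ × 0.871 × 22.0 = 1.52×10⁻³ Pa/m
Isobar spacing: Δn = ΔP/|∂P/∂n| = 400 Pa / 1.52×10⁻³ Pa/m = 262877 m ≈ 263 km

263 km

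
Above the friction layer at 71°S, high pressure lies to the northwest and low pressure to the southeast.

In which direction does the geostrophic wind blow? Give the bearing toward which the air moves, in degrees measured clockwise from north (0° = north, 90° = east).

045°

The pressure-gradient force points toward the southeast (bearing 135°).
Geostrophic balance: in the Southern Hemisphere the Coriolis force deflects motion to the left, so the geostrophic wind blows 90° to the left of the pressure-gradient force (low pressure on the right).
Rotating 135° by 90° counterclockwise gives 045° — the wind blows toward the northeast.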